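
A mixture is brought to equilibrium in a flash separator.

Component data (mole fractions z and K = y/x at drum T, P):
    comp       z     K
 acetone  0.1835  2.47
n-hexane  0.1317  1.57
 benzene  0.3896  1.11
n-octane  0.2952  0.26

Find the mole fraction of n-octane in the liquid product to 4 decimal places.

x_n-octane = 0.3884

Material balance + equilibrium reduce to Σ zᵢ(Kᵢ−1)/(1+V/F(Kᵢ−1)) = 0.
g(0) = ΣzᵢKᵢ − 1 = 0.1692 and g(1) = 1 − Σzᵢ/Kᵢ = -0.6446, so a root lies in (0, 1).
Newton iteration, V/F⁰ = 0.5:
  V/F = 0.5000: g = -0.09223, g' = -0.5692 → V/F = 0.3380
  V/F = 0.3380: g = -0.00682, g' = -0.4989 → V/F = 0.3243
Converged at V/F = 0.3243.
Compositions from xᵢ = zᵢ/(1+V/F(Kᵢ−1)), yᵢ = Kᵢxᵢ:
  acetone: x = 0.1243, y = 0.3069
  n-hexane: x = 0.1112, y = 0.1745
  benzene: x = 0.3762, y = 0.4176
  n-octane: x = 0.3884, y = 0.1010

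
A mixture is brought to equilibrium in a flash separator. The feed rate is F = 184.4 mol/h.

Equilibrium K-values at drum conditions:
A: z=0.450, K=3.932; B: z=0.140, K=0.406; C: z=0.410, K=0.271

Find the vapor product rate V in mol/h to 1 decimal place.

V = 84.5 mol/h

Iterate (Newton) starting at β = 0.65:
  β = 0.650: g = -0.2495, g' = -1.376 → β = 0.469
  β = 0.469: g = -0.0136, g' = -1.284 → β = 0.458
Converged at β = 0.458.
Then V = β·F = 0.4582·184.4 = 84.5 mol/h and L = F − V = 99.9 mol/h.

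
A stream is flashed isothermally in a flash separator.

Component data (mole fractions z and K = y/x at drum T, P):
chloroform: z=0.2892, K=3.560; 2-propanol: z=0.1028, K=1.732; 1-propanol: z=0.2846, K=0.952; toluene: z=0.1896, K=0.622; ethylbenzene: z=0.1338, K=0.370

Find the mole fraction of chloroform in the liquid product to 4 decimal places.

Material balance + equilibrium reduce to Σ zᵢ(Kᵢ−1)/(1+β(Kᵢ−1)) = 0.
g(0) = ΣzᵢKᵢ − 1 = 0.6460 and g(1) = 1 − Σzᵢ/Kᵢ = -0.1060, so a root lies in (0, 1).
Iterate (Newton) starting at β = 0.5:
  β = 0.5000: g = 0.15438, g' = -0.5492 → β = 0.7811
  β = 0.7811: g = 0.01283, g' = -0.4941 → β = 0.8071
  β = 0.8071: g = -0.00007, g' = -0.5000 → β = 0.8069
Converged at β = 0.8069.
Compositions from xᵢ = zᵢ/(1+β(Kᵢ−1)), yᵢ = Kᵢxᵢ:
  chloroform: x = 0.0943, y = 0.3358
  2-propanol: x = 0.0646, y = 0.1119
  1-propanol: x = 0.2961, y = 0.2819
  toluene: x = 0.2728, y = 0.1697
  ethylbenzene: x = 0.2722, y = 0.1007

x_chloroform = 0.0943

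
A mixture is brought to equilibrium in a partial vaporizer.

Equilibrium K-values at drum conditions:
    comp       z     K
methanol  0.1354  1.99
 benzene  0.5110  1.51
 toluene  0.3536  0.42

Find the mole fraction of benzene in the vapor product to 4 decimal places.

Iterate (Newton) starting at β = 0.5:
  β = 0.5000: g = 0.00846, g' = -0.3797 → β = 0.5223
  β = 0.5223: g = -0.00006, g' = -0.3853 → β = 0.5221
Converged at β = 0.5221.
Compositions from xᵢ = zᵢ/(1+β(Kᵢ−1)), yᵢ = Kᵢxᵢ:
  methanol: x = 0.0893, y = 0.1776
  benzene: x = 0.4035, y = 0.6093
  toluene: x = 0.5072, y = 0.2130

y_benzene = 0.6093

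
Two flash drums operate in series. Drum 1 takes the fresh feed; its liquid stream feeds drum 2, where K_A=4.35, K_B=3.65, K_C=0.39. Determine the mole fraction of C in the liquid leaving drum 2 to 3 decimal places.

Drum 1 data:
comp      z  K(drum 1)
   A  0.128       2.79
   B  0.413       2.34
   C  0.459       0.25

Drum 1:
Rachford–Rice: g(ψ₁) = Σ zᵢ(Kᵢ−1)/(1+ψ₁(Kᵢ−1)) = 0.
g(0) = ΣzᵢKᵢ − 1 = 0.438 and g(1) = 1 − Σzᵢ/Kᵢ = -1.058, so a root lies in (0, 1).
Iterate (Newton) starting at ψ₁ = 0.5:
  ψ₁ = 0.500: g = -0.0985, g' = -1.041 → ψ₁ = 0.405
  ψ₁ = 0.405: g = -0.0032, g' = -0.982 → ψ₁ = 0.402
Converged at ψ₁ = 0.402.
Drum-1 compositions:
  A: x = 0.074, y = 0.208
  B: x = 0.268, y = 0.628
  C: x = 0.657, y = 0.164
Drum-2 feed = drum-1 liquid: z₂ = (0.0744, 0.2684, 0.6572).
Drum 2:
Material balance + equilibrium reduce to Σ zᵢ(Kᵢ−1)/(1+ψ₂(Kᵢ−1)) = 0.
Feasibility: ΣzᵢKᵢ = 1.560, Σzᵢ/Kᵢ = 1.776 — both > 1, two phases present.
Iterate (Newton) starting at ψ₂ = 0.5:
  ψ₂ = 0.500: g = -0.1777, g' = -0.972 → ψ₂ = 0.317
  ψ₂ = 0.317: g = 0.0103, g' = -1.129 → ψ₂ = 0.326
Converged at ψ₂ = 0.326.
  A: x = 0.036, y = 0.155
  B: x = 0.144, y = 0.525
  C: x = 0.821, y = 0.320

x_C (drum 2) = 0.821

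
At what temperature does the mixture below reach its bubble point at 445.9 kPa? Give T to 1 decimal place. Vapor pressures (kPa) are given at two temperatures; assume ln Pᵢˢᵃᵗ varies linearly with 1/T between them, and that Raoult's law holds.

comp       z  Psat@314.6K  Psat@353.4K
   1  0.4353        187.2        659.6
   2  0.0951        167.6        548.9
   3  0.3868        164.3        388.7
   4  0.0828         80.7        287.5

Bubble-point temperature: ΣzᵢPᵢˢᵃᵗ(T) = P. Interpolate ln Pᵢˢᵃᵗ = aᵢ + bᵢ/T.
  T = 314.6 K: ΣzᵢPᵢˢᵃᵗ = 167.66 kPa
  T = 353.4 K: ΣzᵢPᵢˢᵃᵗ = 513.48 kPa
  T = 334.0 K: ΣzᵢPᵢˢᵃᵗ = 301.83 kPa
  T = 343.7 K: ΣzᵢPᵢˢᵃᵗ = 396.28 kPa
  T = 348.5 K: ΣzᵢPᵢˢᵃᵗ = 451.20 kPa
  T = 346.1 K: ΣzᵢPᵢˢᵃᵗ = 423.02 kPa
  T = 347.3 K: ΣzᵢPᵢˢᵃᵗ = 436.93 kPa
Interpolating between 347.3 K and 348.5 K gives T ≈ 348.1 K.

T = 348.1 K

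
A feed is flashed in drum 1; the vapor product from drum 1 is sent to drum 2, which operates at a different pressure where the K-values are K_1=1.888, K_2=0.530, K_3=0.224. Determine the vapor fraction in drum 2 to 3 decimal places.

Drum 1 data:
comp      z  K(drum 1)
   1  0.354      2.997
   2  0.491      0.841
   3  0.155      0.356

V/F (drum 2) = 0.152

Drum 1:
Newton–Raphson from ψ₁ = 0.38:
  ψ₁ = 0.380: g = 0.1867, g' = -0.583 → ψ₁ = 0.700
  ψ₁ = 0.700: g = 0.0251, g' = -0.474 → ψ₁ = 0.753
Converged at ψ₁ = 0.753.
Drum-1 compositions:
  1: x = 0.141, y = 0.424
  2: x = 0.558, y = 0.469
  3: x = 0.301, y = 0.107
Drum-2 feed = drum-1 vapor: z₂ = (0.4238, 0.4691, 0.1071).
Drum 2:
Material balance + equilibrium reduce to Σ zᵢ(Kᵢ−1)/(1+ψ₂(Kᵢ−1)) = 0.
g(0) = ΣzᵢKᵢ − 1 = 0.073 and g(1) = 1 − Σzᵢ/Kᵢ = -0.588, so a root lies in (0, 1).
Iterate (Newton) starting at ψ₂ = 0.42:
  ψ₂ = 0.420: g = -0.1238, g' = -0.480 → ψ₂ = 0.162
  ψ₂ = 0.162: g = -0.0047, g' = -0.461 → ψ₂ = 0.152
Converged at ψ₂ = 0.152.
  1: x = 0.373, y = 0.705
  2: x = 0.505, y = 0.268
  3: x = 0.121, y = 0.027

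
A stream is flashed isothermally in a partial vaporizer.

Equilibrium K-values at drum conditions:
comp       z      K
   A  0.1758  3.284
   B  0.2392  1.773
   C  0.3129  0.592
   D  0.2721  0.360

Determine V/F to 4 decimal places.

Material balance + equilibrium reduce to Σ zᵢ(Kᵢ−1)/(1+V/F(Kᵢ−1)) = 0.
g(0) = ΣzᵢKᵢ − 1 = 0.2846 and g(1) = 1 − Σzᵢ/Kᵢ = -0.4728, so a root lies in (0, 1).
Newton iteration, V/F⁰ = 0.58:
  V/F = 0.5800: g = -0.14380, g' = -0.6091 → V/F = 0.3439
  V/F = 0.3439: g = -0.00084, g' = -0.6306 → V/F = 0.3426
Converged at V/F = 0.3426.

V/F = 0.3426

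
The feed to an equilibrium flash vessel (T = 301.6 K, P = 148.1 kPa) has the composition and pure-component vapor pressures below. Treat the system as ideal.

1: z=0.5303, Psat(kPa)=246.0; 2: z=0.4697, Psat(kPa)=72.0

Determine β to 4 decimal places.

Raoult's law: Kᵢ = Pᵢˢᵃᵗ/P = Pᵢˢᵃᵗ/148.1.
  K_1 = 246.0/148.1 = 1.661040, K_2 = 72.0/148.1 = 0.486158
Rachford–Rice: g(β) = Σ zᵢ(Kᵢ−1)/(1+β(Kᵢ−1)) = 0.
g(0) = ΣzᵢKᵢ − 1 = 0.1092 and g(1) = 1 − Σzᵢ/Kᵢ = -0.2854, so a root lies in (0, 1).
Iterate (Newton) starting at β = 0.5:
  β = 0.5000: g = -0.06133, g' = -0.3555 → β = 0.3275
  β = 0.3275: g = -0.00201, g' = -0.3359 → β = 0.3215
Converged at β = 0.3215.

β = 0.3215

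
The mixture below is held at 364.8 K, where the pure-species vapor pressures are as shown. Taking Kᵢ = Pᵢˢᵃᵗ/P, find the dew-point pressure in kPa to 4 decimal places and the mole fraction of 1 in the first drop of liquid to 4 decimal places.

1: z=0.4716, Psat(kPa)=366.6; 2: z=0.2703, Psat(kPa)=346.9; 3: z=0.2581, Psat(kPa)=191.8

At the dew point ψ → 1, so Σzᵢ/Kᵢ = 1 with Kᵢ = Pᵢˢᵃᵗ/P ⇒ 1/P = Σzᵢ/Pᵢˢᵃᵗ.
1/P = 0.4716/366.6 + 0.2703/346.9 + 0.2581/191.8 = 0.0034113 ⇒ P = 293.1455 kPa
xᵢ = zᵢP/Pᵢˢᵃᵗ ⇒ x_1 = 0.4716·293.1455/366.6 = 0.3771

Pdew = 293.1455 kPa, x_1 = 0.3771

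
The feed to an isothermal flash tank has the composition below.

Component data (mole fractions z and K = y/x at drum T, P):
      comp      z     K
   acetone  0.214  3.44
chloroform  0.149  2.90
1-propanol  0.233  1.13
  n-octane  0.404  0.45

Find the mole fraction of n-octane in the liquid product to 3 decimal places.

x_n-octane = 0.639

Material balance + equilibrium reduce to Σ zᵢ(Kᵢ−1)/(1+V/F(Kᵢ−1)) = 0.
Feasibility: ΣzᵢKᵢ = 1.613, Σzᵢ/Kᵢ = 1.218 — both > 1, two phases present.
Newton iteration, V/F⁰ = 0.5:
  V/F = 0.500: g = 0.1023, g' = -0.636 → V/F = 0.661
  V/F = 0.661: g = 0.0041, g' = -0.597 → V/F = 0.668
Converged at V/F = 0.668.
Compositions from xᵢ = zᵢ/(1+V/F(Kᵢ−1)), yᵢ = Kᵢxᵢ:
  acetone: x = 0.081, y = 0.280
  chloroform: x = 0.066, y = 0.190
  1-propanol: x = 0.214, y = 0.242
  n-octane: x = 0.639, y = 0.287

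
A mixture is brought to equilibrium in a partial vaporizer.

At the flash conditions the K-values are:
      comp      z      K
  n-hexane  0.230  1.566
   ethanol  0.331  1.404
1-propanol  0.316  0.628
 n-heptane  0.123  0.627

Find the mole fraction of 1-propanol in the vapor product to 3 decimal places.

Newton–Raphson from V/F = 0.58:
  V/F = 0.580: g = -0.0021, g' = -0.176 → V/F = 0.568
Converged at V/F = 0.568.
Compositions from xᵢ = zᵢ/(1+V/F(Kᵢ−1)), yᵢ = Kᵢxᵢ:
  n-hexane: x = 0.174, y = 0.273
  ethanol: x = 0.269, y = 0.378
  1-propanol: x = 0.401, y = 0.252
  n-heptane: x = 0.156, y = 0.098

y_1-propanol = 0.252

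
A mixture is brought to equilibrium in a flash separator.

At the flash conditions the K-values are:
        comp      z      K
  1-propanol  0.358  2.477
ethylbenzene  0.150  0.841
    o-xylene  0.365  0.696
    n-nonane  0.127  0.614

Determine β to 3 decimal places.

Material balance + equilibrium reduce to Σ zᵢ(Kᵢ−1)/(1+β(Kᵢ−1)) = 0.
g(0) = ΣzᵢKᵢ − 1 = 0.345 and g(1) = 1 − Σzᵢ/Kᵢ = -0.054, so a root lies in (0, 1).
Iterate (Newton) starting at β = 0.5:
  β = 0.500: g = 0.0866, g' = -0.339 → β = 0.756
  β = 0.756: g = 0.0095, g' = -0.274 → β = 0.790
  β = 0.790: g = 0.0001, g' = -0.269 → β = 0.791
Converged at β = 0.791.

β = 0.791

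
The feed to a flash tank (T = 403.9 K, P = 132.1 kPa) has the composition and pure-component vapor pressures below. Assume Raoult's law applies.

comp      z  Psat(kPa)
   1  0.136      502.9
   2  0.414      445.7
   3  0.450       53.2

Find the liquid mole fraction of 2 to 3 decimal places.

x_2 = 0.150

Raoult's law: Kᵢ = Pᵢˢᵃᵗ/P = Pᵢˢᵃᵗ/132.1.
  K_1 = 502.9/132.1 = 3.80696, K_2 = 445.7/132.1 = 3.37396, K_3 = 53.2/132.1 = 0.40273
Newton–Raphson from V/F = 0.61:
  V/F = 0.610: g = 0.1194, g' = -0.932 → V/F = 0.738
  V/F = 0.738: g = 0.0007, g' = -0.935 → V/F = 0.739
Converged at V/F = 0.739.
Compositions from xᵢ = zᵢ/(1+V/F(Kᵢ−1)), yᵢ = Kᵢxᵢ:
  1: x = 0.044, y = 0.168
  2: x = 0.150, y = 0.507
  3: x = 0.805, y = 0.324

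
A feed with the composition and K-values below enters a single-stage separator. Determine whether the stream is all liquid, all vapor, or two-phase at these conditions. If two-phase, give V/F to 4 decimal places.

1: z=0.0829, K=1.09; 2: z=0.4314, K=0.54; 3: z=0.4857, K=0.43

all liquid

ΣzᵢKᵢ = 0.5322; Σzᵢ/Kᵢ = 2.0045.
Since ΣzᵢKᵢ < 1 the mixture is below its bubble point — single liquid phase.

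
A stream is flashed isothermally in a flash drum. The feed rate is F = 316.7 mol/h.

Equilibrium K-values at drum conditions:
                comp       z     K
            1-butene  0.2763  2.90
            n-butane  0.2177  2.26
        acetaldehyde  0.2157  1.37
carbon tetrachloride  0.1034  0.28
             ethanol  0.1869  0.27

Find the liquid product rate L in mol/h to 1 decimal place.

Rachford–Rice: g(ψ) = Σ zᵢ(Kᵢ−1)/(1+ψ(Kᵢ−1)) = 0.
Check two-phase: ΣzᵢKᵢ = 1.6682 > 1 and Σzᵢ/Kᵢ = 1.4106 > 1, so g(0) = 0.6682 > 0 and g(1) = -0.4106 < 0.
Iterate (Newton) starting at ψ = 0.37:
  ψ = 0.3700: g = 0.27714, g' = -0.8141 → ψ = 0.7104
  ψ = 0.7104: g = -0.00448, g' = -0.9498 → ψ = 0.7057
Converged at ψ = 0.7057.
Then V = ψ·F = 0.7057·316.7 = 223.5 mol/h and L = F − V = 93.2 mol/h.

L = 93.2 mol/h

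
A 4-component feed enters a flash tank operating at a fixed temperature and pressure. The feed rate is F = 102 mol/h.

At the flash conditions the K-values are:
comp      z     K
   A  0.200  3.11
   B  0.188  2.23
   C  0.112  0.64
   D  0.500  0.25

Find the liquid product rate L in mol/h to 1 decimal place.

Let ψ = V/F and solve Σ zᵢ(Kᵢ−1)/(1+ψ(Kᵢ−1)) = 0.
g(0) = ΣzᵢKᵢ − 1 = 0.238 and g(1) = 1 − Σzᵢ/Kᵢ = -1.324, so a root lies in (0, 1).
Iterate (Newton) starting at ψ = 0.39:
  ψ = 0.390: g = -0.1892, g' = -0.979 → ψ = 0.197
  ψ = 0.197: g = 0.0010, g' = -1.033 → ψ = 0.198
Converged at ψ = 0.198.
Then V = ψ·F = 0.1978·102 = 20.2 mol/h and L = F − V = 81.8 mol/h.

L = 81.8 mol/h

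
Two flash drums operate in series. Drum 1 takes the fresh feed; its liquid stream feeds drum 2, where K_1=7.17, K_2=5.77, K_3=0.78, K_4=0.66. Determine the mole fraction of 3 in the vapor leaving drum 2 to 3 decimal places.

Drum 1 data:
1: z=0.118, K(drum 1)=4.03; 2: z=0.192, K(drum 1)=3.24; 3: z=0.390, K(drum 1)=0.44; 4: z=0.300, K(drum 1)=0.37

Drum 1:
Material balance + equilibrium reduce to Σ zᵢ(Kᵢ−1)/(1+ψ₁(Kᵢ−1)) = 0.
Check two-phase: ΣzᵢKᵢ = 1.380 > 1 and Σzᵢ/Kᵢ = 1.786 > 1, so g(0) = 0.380 > 0 and g(1) = -0.786 < 0.
Newton–Raphson from ψ₁ = 0.52:
  ψ₁ = 0.520: g = -0.2517, g' = -0.876 → ψ₁ = 0.233
  ψ₁ = 0.233: g = 0.0200, g' = -1.114 → ψ₁ = 0.250
  ψ₁ = 0.250: g = 0.0003, g' = -1.079 → ψ₁ = 0.251
Converged at ψ₁ = 0.251.
Drum-1 compositions:
  1: x = 0.067, y = 0.270
  2: x = 0.123, y = 0.398
  3: x = 0.454, y = 0.200
  4: x = 0.356, y = 0.132
Drum-2 feed = drum-1 liquid: z₂ = (0.0671, 0.1229, 0.4537, 0.3563).
Drum 2:
Iterate (Newton) starting at ψ₂ = 0.5:
  ψ₂ = 0.500: g = 0.0164, g' = -0.485 → ψ₂ = 0.534
  ψ₂ = 0.534: g = 0.0006, g' = -0.451 → ψ₂ = 0.535
Converged at ψ₂ = 0.535.
  1: x = 0.016, y = 0.112
  2: x = 0.035, y = 0.200
  3: x = 0.514, y = 0.401
  4: x = 0.436, y = 0.287

y_3 (drum 2) = 0.401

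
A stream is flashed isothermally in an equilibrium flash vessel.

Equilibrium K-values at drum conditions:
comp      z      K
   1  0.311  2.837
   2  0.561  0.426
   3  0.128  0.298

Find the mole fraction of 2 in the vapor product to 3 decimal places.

Let β = V/F and solve Σ zᵢ(Kᵢ−1)/(1+β(Kᵢ−1)) = 0.
Feasibility: ΣzᵢKᵢ = 1.159, Σzᵢ/Kᵢ = 1.856 — both > 1, two phases present.
Newton–Raphson from β = 0.57:
  β = 0.570: g = -0.3493, g' = -0.834 → β = 0.151
  β = 0.151: g = -0.0060, g' = -0.943 → β = 0.145
Converged at β = 0.145.
Compositions from xᵢ = zᵢ/(1+β(Kᵢ−1)), yᵢ = Kᵢxᵢ:
  1: x = 0.246, y = 0.697
  2: x = 0.612, y = 0.261
  3: x = 0.142, y = 0.042

y_2 = 0.261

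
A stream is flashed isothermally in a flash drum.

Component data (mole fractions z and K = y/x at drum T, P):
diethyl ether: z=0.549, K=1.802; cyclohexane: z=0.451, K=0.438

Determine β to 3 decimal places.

Binary case is linear: z₁(K₁−1)(1+β(K₂−1)) + z₂(K₂−1)(1+β(K₁−1)) = 0
⇒ β = [z₁(K₁−1)+z₂(K₂−1)] / [−(K₁−1)(K₂−1)] = 0.1868/0.4507 = 0.415

β = 0.415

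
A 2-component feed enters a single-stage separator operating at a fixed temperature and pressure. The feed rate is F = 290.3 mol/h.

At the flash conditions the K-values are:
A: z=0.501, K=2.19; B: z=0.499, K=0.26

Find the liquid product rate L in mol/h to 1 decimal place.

L = 215.5 mol/h

Rachford–Rice: g(β) = Σ zᵢ(Kᵢ−1)/(1+β(Kᵢ−1)) = 0.
g(0) = ΣzᵢKᵢ − 1 = 0.227 and g(1) = 1 − Σzᵢ/Kᵢ = -1.148, so a root lies in (0, 1).
Iterate (Newton) starting at β = 0.46:
  β = 0.460: g = -0.1745, g' = -0.924 → β = 0.271
  β = 0.271: g = -0.0112, g' = -0.833 → β = 0.258
Converged at β = 0.258.
Then V = β·F = 0.2577·290.3 = 74.8 mol/h and L = F − V = 215.5 mol/h.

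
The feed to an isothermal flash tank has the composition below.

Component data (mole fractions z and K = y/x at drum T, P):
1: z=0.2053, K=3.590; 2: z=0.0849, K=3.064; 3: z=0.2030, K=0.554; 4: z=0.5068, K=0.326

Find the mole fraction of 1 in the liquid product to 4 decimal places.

x_1 = 0.1393

Rachford–Rice: g(β) = Σ zᵢ(Kᵢ−1)/(1+β(Kᵢ−1)) = 0.
g(0) = ΣzᵢKᵢ − 1 = 0.2748 and g(1) = 1 − Σzᵢ/Kᵢ = -1.0059, so a root lies in (0, 1).
Newton–Raphson from β = 0.5:
  β = 0.5000: g = -0.31380, g' = -0.9397 → β = 0.1661
  β = 0.1661: g = 0.01990, g' = -1.2130 → β = 0.1825
  β = 0.1825: g = 0.00033, g' = -1.1731 → β = 0.1828
Converged at β = 0.1828.
Compositions from xᵢ = zᵢ/(1+β(Kᵢ−1)), yᵢ = Kᵢxᵢ:
  1: x = 0.1393, y = 0.5002
  2: x = 0.0616, y = 0.1889
  3: x = 0.2210, y = 0.1224
  4: x = 0.5780, y = 0.1884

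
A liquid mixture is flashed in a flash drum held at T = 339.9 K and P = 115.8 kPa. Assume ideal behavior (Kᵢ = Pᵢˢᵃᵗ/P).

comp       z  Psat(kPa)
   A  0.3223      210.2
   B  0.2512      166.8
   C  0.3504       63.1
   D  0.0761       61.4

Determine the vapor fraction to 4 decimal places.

ψ = 0.5825

Raoult's law: Kᵢ = Pᵢˢᵃᵗ/P = Pᵢˢᵃᵗ/115.8.
  K_A = 210.2/115.8 = 1.815199, K_B = 166.8/115.8 = 1.440415, K_C = 63.1/115.8 = 0.544905, K_D = 61.4/115.8 = 0.530225
Material balance + equilibrium reduce to Σ zᵢ(Kᵢ−1)/(1+ψ(Kᵢ−1)) = 0.
Check two-phase: ΣzᵢKᵢ = 1.1782 > 1 and Σzᵢ/Kᵢ = 1.1385 > 1, so g(0) = 0.1782 > 0 and g(1) = -0.1385 < 0.
Newton–Raphson from ψ = 0.5:
  ψ = 0.5000: g = 0.02416, g' = -0.2911 → ψ = 0.5830
  ψ = 0.5830: g = -0.00016, g' = -0.2956 → ψ = 0.5825
Converged at ψ = 0.5825.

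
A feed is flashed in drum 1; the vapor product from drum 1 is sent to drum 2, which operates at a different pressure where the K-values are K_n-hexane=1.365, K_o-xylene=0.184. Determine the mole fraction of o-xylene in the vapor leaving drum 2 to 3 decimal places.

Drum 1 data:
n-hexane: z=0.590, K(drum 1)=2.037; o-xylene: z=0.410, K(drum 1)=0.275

Drum 1:
Let ψ₁ = V/F and solve Σ zᵢ(Kᵢ−1)/(1+ψ₁(Kᵢ−1)) = 0.
Feasibility: ΣzᵢKᵢ = 1.315, Σzᵢ/Kᵢ = 1.781 — both > 1, two phases present.
Binary case is linear: z₁(K₁−1)(1+ψ₁(K₂−1)) + z₂(K₂−1)(1+ψ₁(K₁−1)) = 0
⇒ ψ₁ = [z₁(K₁−1)+z₂(K₂−1)] / [−(K₁−1)(K₂−1)] = 0.3146/0.7518 = 0.418
Drum-1 compositions:
  n-hexane: x = 0.411, y = 0.838
  o-xylene: x = 0.589, y = 0.162
Drum-2 feed = drum-1 vapor: z₂ = (0.8382, 0.1618).
Drum 2:
Material balance + equilibrium reduce to Σ zᵢ(Kᵢ−1)/(1+ψ₂(Kᵢ−1)) = 0.
Feasibility: ΣzᵢKᵢ = 1.174, Σzᵢ/Kᵢ = 1.494 — both > 1, two phases present.
Binary case is linear: z₁(K₁−1)(1+ψ₂(K₂−1)) + z₂(K₂−1)(1+ψ₂(K₁−1)) = 0
⇒ ψ₂ = [z₁(K₁−1)+z₂(K₂−1)] / [−(K₁−1)(K₂−1)] = 0.1739/0.2978 = 0.584
  n-hexane: x = 0.691, y = 0.943
  o-xylene: x = 0.309, y = 0.057

y_o-xylene (drum 2) = 0.057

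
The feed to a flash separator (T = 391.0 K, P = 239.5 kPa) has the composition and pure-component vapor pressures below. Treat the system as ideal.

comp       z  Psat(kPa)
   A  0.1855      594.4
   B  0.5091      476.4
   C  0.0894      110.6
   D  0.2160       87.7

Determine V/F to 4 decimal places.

Raoult's law: Kᵢ = Pᵢˢᵃᵗ/P = Pᵢˢᵃᵗ/239.5.
  K_A = 594.4/239.5 = 2.481837, K_B = 476.4/239.5 = 1.989144, K_C = 110.6/239.5 = 0.461795, K_D = 87.7/239.5 = 0.366180
Iterate (Newton) starting at V/F = 0.5:
  V/F = 0.5000: g = 0.22858, g' = -0.5918 → V/F = 0.8862
  V/F = 0.8862: g = -0.01718, g' = -0.7639 → V/F = 0.8637
  V/F = 0.8637: g = -0.00030, g' = -0.7373 → V/F = 0.8633
Converged at V/F = 0.8633.

V/F = 0.8633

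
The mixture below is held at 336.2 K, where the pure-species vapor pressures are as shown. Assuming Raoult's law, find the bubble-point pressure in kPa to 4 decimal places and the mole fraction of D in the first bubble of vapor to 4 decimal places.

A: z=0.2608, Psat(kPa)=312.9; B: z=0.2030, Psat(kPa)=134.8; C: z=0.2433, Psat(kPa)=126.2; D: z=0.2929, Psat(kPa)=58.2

Pbub = 156.7200 kPa, y_D = 0.1088

At the bubble point ψ → 0, so ΣzᵢKᵢ = 1 with Kᵢ = Pᵢˢᵃᵗ/P ⇒ P = ΣzᵢPᵢˢᵃᵗ.
P = 0.2608·312.9 + 0.2030·134.8 + 0.2433·126.2 + 0.2929·58.2 = 156.7200 kPa
yᵢ = zᵢPᵢˢᵃᵗ/P ⇒ y_D = 0.2929·58.2/156.7200 = 0.1088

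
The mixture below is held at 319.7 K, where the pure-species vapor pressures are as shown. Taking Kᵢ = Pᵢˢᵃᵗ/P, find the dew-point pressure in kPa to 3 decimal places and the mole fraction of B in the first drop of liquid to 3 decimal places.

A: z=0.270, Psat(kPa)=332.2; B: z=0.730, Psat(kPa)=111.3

At the dew point ψ → 1, so Σzᵢ/Kᵢ = 1 with Kᵢ = Pᵢˢᵃᵗ/P ⇒ 1/P = Σzᵢ/Pᵢˢᵃᵗ.
1/P = 0.270/332.2 + 0.730/111.3 = 0.007372 ⇒ P = 135.656 kPa
xᵢ = zᵢP/Pᵢˢᵃᵗ ⇒ x_B = 0.730·135.656/111.3 = 0.890

Pdew = 135.656 kPa, x_B = 0.890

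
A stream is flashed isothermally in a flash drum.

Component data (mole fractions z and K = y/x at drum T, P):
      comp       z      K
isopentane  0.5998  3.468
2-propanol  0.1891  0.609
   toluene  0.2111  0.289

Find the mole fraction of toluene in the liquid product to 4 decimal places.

Material balance + equilibrium reduce to Σ zᵢ(Kᵢ−1)/(1+V/F(Kᵢ−1)) = 0.
Feasibility: ΣzᵢKᵢ = 2.2563, Σzᵢ/Kᵢ = 1.2139 — both > 1, two phases present.
Newton iteration, V/F⁰ = 0.43:
  V/F = 0.4300: g = 0.41309, g' = -1.1231 → V/F = 0.7978
  V/F = 0.7978: g = 0.04428, g' = -1.0454 → V/F = 0.8402
  V/F = 0.8402: g = -0.00127, g' = -1.1091 → V/F = 0.8390
Converged at V/F = 0.8390.
Compositions from xᵢ = zᵢ/(1+V/F(Kᵢ−1)), yᵢ = Kᵢxᵢ:
  isopentane: x = 0.1953, y = 0.6774
  2-propanol: x = 0.2814, y = 0.1714
  toluene: x = 0.5232, y = 0.1512

x_toluene = 0.5232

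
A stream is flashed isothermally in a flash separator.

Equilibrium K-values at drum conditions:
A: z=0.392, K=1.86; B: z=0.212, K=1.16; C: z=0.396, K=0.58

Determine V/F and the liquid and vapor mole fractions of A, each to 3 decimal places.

Material balance + equilibrium reduce to Σ zᵢ(Kᵢ−1)/(1+V/F(Kᵢ−1)) = 0.
Feasibility: ΣzᵢKᵢ = 1.205, Σzᵢ/Kᵢ = 1.076 — both > 1, two phases present.
Iterate (Newton) starting at V/F = 0.68:
  V/F = 0.680: g = 0.0105, g' = -0.257 → V/F = 0.721
Converged at V/F = 0.721.
Compositions from xᵢ = zᵢ/(1+V/F(Kᵢ−1)), yᵢ = Kᵢxᵢ:
  A: x = 0.242, y = 0.450
  B: x = 0.190, y = 0.220
  C: x = 0.568, y = 0.329

V/F = 0.721, x_A = 0.242, y_A = 0.450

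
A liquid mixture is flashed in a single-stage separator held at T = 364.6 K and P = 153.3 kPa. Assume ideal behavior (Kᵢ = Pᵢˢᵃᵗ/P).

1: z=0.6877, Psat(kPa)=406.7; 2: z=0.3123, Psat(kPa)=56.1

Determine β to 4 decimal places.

Raoult's law: Kᵢ = Pᵢˢᵃᵗ/P = Pᵢˢᵃᵗ/153.3.
  K_1 = 406.7/153.3 = 2.652968, K_2 = 56.1/153.3 = 0.365949
Let β = V/F and solve Σ zᵢ(Kᵢ−1)/(1+β(Kᵢ−1)) = 0.
Check two-phase: ΣzᵢKᵢ = 1.9387 > 1 and Σzᵢ/Kᵢ = 1.1126 > 1, so g(0) = 0.9387 > 0 and g(1) = -0.1126 < 0.
Binary case is linear: z₁(K₁−1)(1+β(K₂−1)) + z₂(K₂−1)(1+β(K₁−1)) = 0
⇒ β = [z₁(K₁−1)+z₂(K₂−1)] / [−(K₁−1)(K₂−1)] = 0.93873/1.04807 = 0.8957

β = 0.8957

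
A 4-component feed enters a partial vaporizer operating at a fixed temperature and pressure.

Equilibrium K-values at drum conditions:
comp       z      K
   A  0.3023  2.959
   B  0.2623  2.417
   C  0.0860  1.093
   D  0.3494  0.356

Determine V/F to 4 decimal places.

V/F = 0.7409

Rachford–Rice: g(V/F) = Σ zᵢ(Kᵢ−1)/(1+V/F(Kᵢ−1)) = 0.
Check two-phase: ΣzᵢKᵢ = 1.7469 > 1 and Σzᵢ/Kᵢ = 1.2708 > 1, so g(0) = 0.7469 > 0 and g(1) = -0.2708 < 0.
Iterate (Newton) starting at V/F = 0.42:
  V/F = 0.4200: g = 0.25716, g' = -0.8291 → V/F = 0.7302
  V/F = 0.7302: g = 0.00911, g' = -0.8406 → V/F = 0.7410
  V/F = 0.7410: g = -0.00005, g' = -0.8492 → V/F = 0.7409
Converged at V/F = 0.7409.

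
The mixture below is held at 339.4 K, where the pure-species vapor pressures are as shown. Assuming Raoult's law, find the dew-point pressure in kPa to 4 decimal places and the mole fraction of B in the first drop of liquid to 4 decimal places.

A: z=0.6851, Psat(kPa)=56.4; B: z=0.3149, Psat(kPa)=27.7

Pdew = 42.5253 kPa, x_B = 0.4834

At the dew point ψ → 1, so Σzᵢ/Kᵢ = 1 with Kᵢ = Pᵢˢᵃᵗ/P ⇒ 1/P = Σzᵢ/Pᵢˢᵃᵗ.
1/P = 0.6851/56.4 + 0.3149/27.7 = 0.0235154 ⇒ P = 42.5253 kPa
xᵢ = zᵢP/Pᵢˢᵃᵗ ⇒ x_B = 0.3149·42.5253/27.7 = 0.4834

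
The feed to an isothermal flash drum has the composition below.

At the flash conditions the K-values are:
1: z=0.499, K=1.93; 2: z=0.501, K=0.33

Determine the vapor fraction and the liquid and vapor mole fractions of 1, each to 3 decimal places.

Rachford–Rice: g(ψ) = Σ zᵢ(Kᵢ−1)/(1+ψ(Kᵢ−1)) = 0.
g(0) = ΣzᵢKᵢ − 1 = 0.128 and g(1) = 1 − Σzᵢ/Kᵢ = -0.777, so a root lies in (0, 1).
Binary case is linear: z₁(K₁−1)(1+ψ(K₂−1)) + z₂(K₂−1)(1+ψ(K₁−1)) = 0
⇒ ψ = [z₁(K₁−1)+z₂(K₂−1)] / [−(K₁−1)(K₂−1)] = 0.1284/0.6231 = 0.206
Compositions from xᵢ = zᵢ/(1+ψ(Kᵢ−1)), yᵢ = Kᵢxᵢ:
  1: x = 0.419, y = 0.808
  2: x = 0.581, y = 0.192

ψ = 0.206, x_1 = 0.419, y_1 = 0.808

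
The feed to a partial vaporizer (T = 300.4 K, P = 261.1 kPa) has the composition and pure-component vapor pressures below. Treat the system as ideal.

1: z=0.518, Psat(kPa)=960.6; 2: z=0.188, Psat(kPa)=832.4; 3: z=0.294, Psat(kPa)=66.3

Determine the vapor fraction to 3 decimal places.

ψ = 0.830

Raoult's law: Kᵢ = Pᵢˢᵃᵗ/P = Pᵢˢᵃᵗ/261.1.
  K_1 = 960.6/261.1 = 3.67905, K_2 = 832.4/261.1 = 3.18805, K_3 = 66.3/261.1 = 0.25393
Newton–Raphson from ψ = 0.5:
  ψ = 0.500: g = 0.4398, g' = -1.301 → ψ = 0.838
  ψ = 0.838: g = -0.0125, g' = -1.630 → ψ = 0.830
Converged at ψ = 0.830.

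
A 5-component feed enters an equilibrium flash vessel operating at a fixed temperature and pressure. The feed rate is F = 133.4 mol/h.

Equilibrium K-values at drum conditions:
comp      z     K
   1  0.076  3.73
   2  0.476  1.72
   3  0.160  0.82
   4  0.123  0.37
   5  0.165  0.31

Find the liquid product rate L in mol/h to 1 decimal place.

L = 61.4 mol/h

Rachford–Rice: g(ψ) = Σ zᵢ(Kᵢ−1)/(1+ψ(Kᵢ−1)) = 0.
g(0) = ΣzᵢKᵢ − 1 = 0.330 and g(1) = 1 − Σzᵢ/Kᵢ = -0.357, so a root lies in (0, 1).
Iterate (Newton) starting at ψ = 0.5:
  ψ = 0.500: g = 0.0211, g' = -0.528 → ψ = 0.540
Converged at ψ = 0.540.
Then V = ψ·F = 0.5397·133.4 = 72.0 mol/h and L = F − V = 61.4 mol/h.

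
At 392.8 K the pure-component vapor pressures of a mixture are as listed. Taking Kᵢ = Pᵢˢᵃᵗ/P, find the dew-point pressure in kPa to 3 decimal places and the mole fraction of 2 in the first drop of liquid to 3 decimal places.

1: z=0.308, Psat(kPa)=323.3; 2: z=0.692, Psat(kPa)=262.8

Pdew = 278.873 kPa, x_2 = 0.734

At the dew point ψ → 1, so Σzᵢ/Kᵢ = 1 with Kᵢ = Pᵢˢᵃᵗ/P ⇒ 1/P = Σzᵢ/Pᵢˢᵃᵗ.
1/P = 0.308/323.3 + 0.692/262.8 = 0.003586 ⇒ P = 278.873 kPa
xᵢ = zᵢP/Pᵢˢᵃᵗ ⇒ x_2 = 0.692·278.873/262.8 = 0.734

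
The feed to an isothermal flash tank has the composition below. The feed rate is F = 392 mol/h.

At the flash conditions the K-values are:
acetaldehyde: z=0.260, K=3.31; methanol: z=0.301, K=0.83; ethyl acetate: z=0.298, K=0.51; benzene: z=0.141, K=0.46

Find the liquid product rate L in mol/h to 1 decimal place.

Let ψ = V/F and solve Σ zᵢ(Kᵢ−1)/(1+ψ(Kᵢ−1)) = 0.
Feasibility: ΣzᵢKᵢ = 1.327, Σzᵢ/Kᵢ = 1.332 — both > 1, two phases present.
Newton iteration, ψ⁰ = 0.7:
  ψ = 0.700: g = -0.1732, g' = -0.486 → ψ = 0.343
  ψ = 0.343: g = 0.0116, g' = -0.607 → ψ = 0.362
  ψ = 0.362: g = 0.0002, g' = -0.590 → ψ = 0.363
Converged at ψ = 0.363.
Then V = ψ·F = 0.3627·392 = 142.2 mol/h and L = F − V = 249.8 mol/h.

L = 249.8 mol/h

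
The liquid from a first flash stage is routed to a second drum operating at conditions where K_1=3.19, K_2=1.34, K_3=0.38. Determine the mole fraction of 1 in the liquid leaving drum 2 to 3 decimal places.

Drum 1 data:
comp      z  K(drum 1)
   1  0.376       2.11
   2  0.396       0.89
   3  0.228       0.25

Drum 1:
Rachford–Rice: g(ψ₁) = Σ zᵢ(Kᵢ−1)/(1+ψ₁(Kᵢ−1)) = 0.
g(0) = ΣzᵢKᵢ − 1 = 0.203 and g(1) = 1 − Σzᵢ/Kᵢ = -0.535, so a root lies in (0, 1).
Newton iteration, ψ₁⁰ = 0.32:
  ψ₁ = 0.320: g = 0.0378, g' = -0.479 → ψ₁ = 0.399
  ψ₁ = 0.399: g = -0.0003, g' = -0.489 → ψ₁ = 0.398
Converged at ψ₁ = 0.398.
Drum-1 compositions:
  1: x = 0.261, y = 0.550
  2: x = 0.414, y = 0.369
  3: x = 0.325, y = 0.081
Drum-2 feed = drum-1 liquid: z₂ = (0.2607, 0.4141, 0.3251).
Drum 2:
Newton–Raphson from ψ₂ = 0.5:
  ψ₂ = 0.500: g = 0.1008, g' = -0.582 → ψ₂ = 0.673
  ψ₂ = 0.673: g = -0.0005, g' = -0.604 → ψ₂ = 0.672
Converged at ψ₂ = 0.672.
  1: x = 0.105, y = 0.336
  2: x = 0.337, y = 0.452
  3: x = 0.557, y = 0.212

x_1 (drum 2) = 0.105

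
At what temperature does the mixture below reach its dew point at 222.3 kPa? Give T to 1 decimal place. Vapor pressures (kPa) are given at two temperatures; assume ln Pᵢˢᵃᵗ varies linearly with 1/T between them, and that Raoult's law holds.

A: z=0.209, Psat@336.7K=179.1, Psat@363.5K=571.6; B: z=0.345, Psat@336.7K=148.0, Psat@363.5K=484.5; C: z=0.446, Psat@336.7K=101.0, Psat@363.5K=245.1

Dew-point temperature: Σzᵢ·P/Pᵢˢᵃᵗ(T) = 1. Interpolate ln Pᵢˢᵃᵗ = aᵢ + bᵢ/T.
  T = 336.7 K: ΣzᵢP/Pᵢˢᵃᵗ = 1.7593
  T = 363.5 K: ΣzᵢP/Pᵢˢᵃᵗ = 0.6441
  T = 350.1 K: ΣzᵢP/Pᵢˢᵃᵗ = 1.0415
  T = 356.8 K: ΣzᵢP/Pᵢˢᵃᵗ = 0.8149
  T = 353.5 K: ΣzᵢP/Pᵢˢᵃᵗ = 0.9184
  T = 351.8 K: ΣzᵢP/Pᵢˢᵃᵗ = 0.9777
Interpolating between 350.1 K and 351.8 K gives T ≈ 351.2 K.

T = 351.2 K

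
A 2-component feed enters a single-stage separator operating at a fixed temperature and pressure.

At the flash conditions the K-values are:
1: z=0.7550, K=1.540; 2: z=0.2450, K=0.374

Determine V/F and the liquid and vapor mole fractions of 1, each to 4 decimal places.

V/F = 0.7524, x_1 = 0.5369, y_1 = 0.8268

Newton–Raphson from V/F = 0.58:
  V/F = 0.5800: g = 0.06966, g' = -0.3643 → V/F = 0.7712
  V/F = 0.7712: g = -0.00869, g' = -0.4686 → V/F = 0.7527
  V/F = 0.7527: g = -0.00013, g' = -0.4546 → V/F = 0.7524
Converged at V/F = 0.7524.
Compositions from xᵢ = zᵢ/(1+V/F(Kᵢ−1)), yᵢ = Kᵢxᵢ:
  1: x = 0.5369, y = 0.8268
  2: x = 0.4631, y = 0.1732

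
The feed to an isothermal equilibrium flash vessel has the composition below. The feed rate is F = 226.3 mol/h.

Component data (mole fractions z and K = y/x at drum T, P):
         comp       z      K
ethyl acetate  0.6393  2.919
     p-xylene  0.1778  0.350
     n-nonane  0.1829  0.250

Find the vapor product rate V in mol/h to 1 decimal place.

Newton iteration, ψ⁰ = 0.5:
  ψ = 0.5000: g = 0.23539, g' = -1.0414 → ψ = 0.7260
  ψ = 0.7260: g = -0.00741, g' = -1.1763 → ψ = 0.7197
Converged at ψ = 0.7197.
Then V = ψ·F = 0.7197·226.3 = 162.9 mol/h and L = F − V = 63.4 mol/h.

V = 162.9 mol/h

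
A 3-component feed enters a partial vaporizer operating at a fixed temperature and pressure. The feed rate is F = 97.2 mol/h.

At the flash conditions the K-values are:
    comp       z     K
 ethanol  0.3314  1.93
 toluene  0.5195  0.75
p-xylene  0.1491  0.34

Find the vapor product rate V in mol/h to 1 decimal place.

V = 22.4 mol/h

Iterate (Newton) starting at β = 0.46:
  β = 0.4600: g = -0.07220, g' = -0.3160 → β = 0.2315
  β = 0.2315: g = -0.00040, g' = -0.3211 → β = 0.2302
Converged at β = 0.2302.
Then V = β·F = 0.2302·97.2 = 22.4 mol/h and L = F − V = 74.8 mol/h.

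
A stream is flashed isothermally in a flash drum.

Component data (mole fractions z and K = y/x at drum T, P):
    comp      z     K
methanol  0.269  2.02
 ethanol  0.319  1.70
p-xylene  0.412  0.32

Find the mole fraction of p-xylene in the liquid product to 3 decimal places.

x_p-xylene = 0.552

Rachford–Rice: g(V/F) = Σ zᵢ(Kᵢ−1)/(1+V/F(Kᵢ−1)) = 0.
Feasibility: ΣzᵢKᵢ = 1.218, Σzᵢ/Kᵢ = 1.608 — both > 1, two phases present.
Iterate (Newton) starting at V/F = 0.5:
  V/F = 0.500: g = -0.0774, g' = -0.646 → V/F = 0.380
  V/F = 0.380: g = -0.0038, g' = -0.589 → V/F = 0.374
Converged at V/F = 0.374.
Compositions from xᵢ = zᵢ/(1+V/F(Kᵢ−1)), yᵢ = Kᵢxᵢ:
  methanol: x = 0.195, y = 0.393
  ethanol: x = 0.253, y = 0.430
  p-xylene: x = 0.552, y = 0.177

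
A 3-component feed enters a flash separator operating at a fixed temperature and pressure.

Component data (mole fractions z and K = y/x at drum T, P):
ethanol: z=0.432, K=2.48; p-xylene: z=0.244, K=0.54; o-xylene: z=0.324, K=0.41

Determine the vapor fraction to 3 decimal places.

Newton–Raphson from ψ = 0.34:
  ψ = 0.340: g = 0.0532, g' = -0.668 → ψ = 0.420
  ψ = 0.420: g = 0.0013, g' = -0.639 → ψ = 0.422
Converged at ψ = 0.422.

ψ = 0.422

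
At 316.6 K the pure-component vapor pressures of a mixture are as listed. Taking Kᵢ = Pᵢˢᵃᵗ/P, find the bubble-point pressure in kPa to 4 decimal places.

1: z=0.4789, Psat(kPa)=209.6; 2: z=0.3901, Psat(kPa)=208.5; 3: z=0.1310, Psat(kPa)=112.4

Pbub = 196.4377 kPa

At the bubble point ψ → 0, so ΣzᵢKᵢ = 1 with Kᵢ = Pᵢˢᵃᵗ/P ⇒ P = ΣzᵢPᵢˢᵃᵗ.
P = 0.4789·209.6 + 0.3901·208.5 + 0.1310·112.4 = 196.4377 kPa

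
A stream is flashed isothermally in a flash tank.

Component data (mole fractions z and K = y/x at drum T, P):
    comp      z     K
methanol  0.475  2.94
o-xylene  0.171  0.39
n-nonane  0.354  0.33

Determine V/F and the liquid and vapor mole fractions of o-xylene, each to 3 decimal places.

Iterate (Newton) starting at V/F = 0.52:
  V/F = 0.520: g = -0.0580, g' = -0.954 → V/F = 0.459
Converged at V/F = 0.459.
Compositions from xᵢ = zᵢ/(1+V/F(Kᵢ−1)), yᵢ = Kᵢxᵢ:
  methanol: x = 0.251, y = 0.739
  o-xylene: x = 0.238, y = 0.093
  n-nonane: x = 0.511, y = 0.169

V/F = 0.459, x_o-xylene = 0.238, y_o-xylene = 0.093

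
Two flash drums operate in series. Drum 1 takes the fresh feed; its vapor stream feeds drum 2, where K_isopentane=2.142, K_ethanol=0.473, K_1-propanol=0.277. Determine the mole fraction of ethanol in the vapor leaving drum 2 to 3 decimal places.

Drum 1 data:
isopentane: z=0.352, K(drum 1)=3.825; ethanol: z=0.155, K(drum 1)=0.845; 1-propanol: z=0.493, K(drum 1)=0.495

Drum 1:
Material balance + equilibrium reduce to Σ zᵢ(Kᵢ−1)/(1+ψ₁(Kᵢ−1)) = 0.
Check two-phase: ΣzᵢKᵢ = 1.721 > 1 and Σzᵢ/Kᵢ = 1.271 > 1, so g(0) = 0.721 > 0 and g(1) = -0.271 < 0.
Newton–Raphson from ψ₁ = 0.61:
  ψ₁ = 0.610: g = -0.0212, g' = -0.646 → ψ₁ = 0.577
  ψ₁ = 0.577: g = 0.0002, g' = -0.661 → ψ₁ = 0.578
Converged at ψ₁ = 0.578.
Drum-1 compositions:
  isopentane: x = 0.134, y = 0.512
  ethanol: x = 0.170, y = 0.144
  1-propanol: x = 0.696, y = 0.345
Drum-2 feed = drum-1 vapor: z₂ = (0.5116, 0.1439, 0.3445).
Drum 2:
Let ψ₂ = V/F and solve Σ zᵢ(Kᵢ−1)/(1+ψ₂(Kᵢ−1)) = 0.
g(0) = ΣzᵢKᵢ − 1 = 0.259 and g(1) = 1 − Σzᵢ/Kᵢ = -0.787, so a root lies in (0, 1).
Newton–Raphson from ψ₂ = 0.51:
  ψ₂ = 0.510: g = -0.1290, g' = -0.793 → ψ₂ = 0.347
  ψ₂ = 0.347: g = -0.0071, g' = -0.723 → ψ₂ = 0.338
Converged at ψ₂ = 0.338.
  isopentane: x = 0.369, y = 0.791
  ethanol: x = 0.175, y = 0.083
  1-propanol: x = 0.456, y = 0.126

y_ethanol (drum 2) = 0.083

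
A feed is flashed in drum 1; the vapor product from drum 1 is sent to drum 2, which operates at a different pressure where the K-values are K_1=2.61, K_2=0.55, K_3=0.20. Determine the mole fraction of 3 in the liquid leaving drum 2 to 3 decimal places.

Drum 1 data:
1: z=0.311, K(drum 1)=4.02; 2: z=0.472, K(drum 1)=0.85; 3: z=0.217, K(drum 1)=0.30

x_3 (drum 2) = 0.184

Drum 1:
Iterate (Newton) starting at ψ₁ = 0.39:
  ψ₁ = 0.390: g = 0.1471, g' = -0.811 → ψ₁ = 0.571
  ψ₁ = 0.571: g = 0.0140, g' = -0.690 → ψ₁ = 0.592
Converged at ψ₁ = 0.592.
Drum-1 compositions:
  1: x = 0.112, y = 0.449
  2: x = 0.518, y = 0.440
  3: x = 0.370, y = 0.111
Drum-2 feed = drum-1 vapor: z₂ = (0.4486, 0.4403, 0.1111).
Drum 2:
Newton iteration, ψ₂⁰ = 0.49:
  ψ₂ = 0.490: g = 0.0033, g' = -0.702 → ψ₂ = 0.495
Converged at ψ₂ = 0.495.
  1: x = 0.250, y = 0.652
  2: x = 0.566, y = 0.312
  3: x = 0.184, y = 0.037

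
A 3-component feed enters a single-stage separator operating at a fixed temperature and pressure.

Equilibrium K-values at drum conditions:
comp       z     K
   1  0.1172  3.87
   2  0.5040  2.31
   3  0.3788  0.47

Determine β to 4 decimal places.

Iterate (Newton) starting at β = 0.5:
  β = 0.5000: g = 0.26393, g' = -0.6756 → β = 0.8907
  β = 0.8907: g = 0.01901, g' = -0.6423 → β = 0.9203
  β = 0.9203: g = -0.00020, g' = -0.6561 → β = 0.9200
Converged at β = 0.9200.

β = 0.9200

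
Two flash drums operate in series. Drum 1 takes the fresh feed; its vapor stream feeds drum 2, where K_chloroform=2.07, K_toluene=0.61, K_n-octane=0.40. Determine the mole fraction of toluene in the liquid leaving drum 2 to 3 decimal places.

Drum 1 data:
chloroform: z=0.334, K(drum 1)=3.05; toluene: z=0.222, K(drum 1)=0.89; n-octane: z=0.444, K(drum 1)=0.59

x_toluene (drum 2) = 0.238

Drum 1:
Material balance + equilibrium reduce to Σ zᵢ(Kᵢ−1)/(1+ψ₁(Kᵢ−1)) = 0.
Feasibility: ΣzᵢKᵢ = 1.478, Σzᵢ/Kᵢ = 1.111 — both > 1, two phases present.
Iterate (Newton) starting at ψ₁ = 0.5:
  ψ₁ = 0.500: g = 0.0833, g' = -0.463 → ψ₁ = 0.680
  ψ₁ = 0.680: g = 0.0073, g' = -0.392 → ψ₁ = 0.698
Converged at ψ₁ = 0.698.
Drum-1 compositions:
  chloroform: x = 0.137, y = 0.419
  toluene: x = 0.240, y = 0.214
  n-octane: x = 0.622, y = 0.367
Drum-2 feed = drum-1 vapor: z₂ = (0.4189, 0.2140, 0.3671).
Drum 2:
Let ψ₂ = V/F and solve Σ zᵢ(Kᵢ−1)/(1+ψ₂(Kᵢ−1)) = 0.
g(0) = ΣzᵢKᵢ − 1 = 0.144 and g(1) = 1 − Σzᵢ/Kᵢ = -0.471, so a root lies in (0, 1).
Newton iteration, ψ₂⁰ = 0.5:
  ψ₂ = 0.500: g = -0.1263, g' = -0.523 → ψ₂ = 0.259
  ψ₂ = 0.259: g = -0.0025, g' = -0.520 → ψ₂ = 0.254
Converged at ψ₂ = 0.254.
  chloroform: x = 0.329, y = 0.682
  toluene: x = 0.238, y = 0.145
  n-octane: x = 0.433, y = 0.173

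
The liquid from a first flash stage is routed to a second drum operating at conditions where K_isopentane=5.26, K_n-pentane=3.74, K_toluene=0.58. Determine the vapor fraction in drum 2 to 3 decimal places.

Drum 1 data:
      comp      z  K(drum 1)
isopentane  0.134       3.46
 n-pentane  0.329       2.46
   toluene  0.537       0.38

V/F (drum 2) = 0.394

Drum 1:
Let ψ₁ = V/F and solve Σ zᵢ(Kᵢ−1)/(1+ψ₁(Kᵢ−1)) = 0.
Check two-phase: ΣzᵢKᵢ = 1.477 > 1 and Σzᵢ/Kᵢ = 1.586 > 1, so g(0) = 0.477 > 0 and g(1) = -0.586 < 0.
Newton–Raphson from ψ₁ = 0.37:
  ψ₁ = 0.370: g = 0.0524, g' = -0.865 → ψ₁ = 0.431
  ψ₁ = 0.431: g = 0.0009, g' = -0.840 → ψ₁ = 0.432
Converged at ψ₁ = 0.432.
Drum-1 compositions:
  isopentane: x = 0.065, y = 0.225
  n-pentane: x = 0.202, y = 0.497
  toluene: x = 0.733, y = 0.279
Drum-2 feed = drum-1 liquid: z₂ = (0.0650, 0.2018, 0.7332).
Drum 2:
Iterate (Newton) starting at ψ₂ = 0.5:
  ψ₂ = 0.500: g = -0.0680, g' = -0.597 → ψ₂ = 0.386
  ψ₂ = 0.386: g = 0.0058, g' = -0.711 → ψ₂ = 0.394
Converged at ψ₂ = 0.394.
  isopentane: x = 0.024, y = 0.128
  n-pentane: x = 0.097, y = 0.363
  toluene: x = 0.879, y = 0.510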